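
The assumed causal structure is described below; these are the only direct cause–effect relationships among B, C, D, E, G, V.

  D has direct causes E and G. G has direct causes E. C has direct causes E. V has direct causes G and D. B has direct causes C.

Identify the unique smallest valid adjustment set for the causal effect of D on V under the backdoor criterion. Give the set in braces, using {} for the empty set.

{G}

Variables eligible for adjustment (non-descendants of D, excluding D and V): {B, C, E, G}.
Backdoor paths from D to V:
  P1: D <- E -> G -> V
  P2: D <- G -> V
The empty set is not sufficient: P1 (D <- E -> G -> V) has no collider blocking it and no conditioned non-collider, so it is open.
Try {G}:
  P1: blocked at chain node G ∈ conditioning set.
  P2: blocked at fork node G ∈ conditioning set.
{G} contains no descendant of D and blocks every backdoor path.
No other singleton works — e.g. {E} leaves P2 open — so {G} is the unique smallest valid adjustment set.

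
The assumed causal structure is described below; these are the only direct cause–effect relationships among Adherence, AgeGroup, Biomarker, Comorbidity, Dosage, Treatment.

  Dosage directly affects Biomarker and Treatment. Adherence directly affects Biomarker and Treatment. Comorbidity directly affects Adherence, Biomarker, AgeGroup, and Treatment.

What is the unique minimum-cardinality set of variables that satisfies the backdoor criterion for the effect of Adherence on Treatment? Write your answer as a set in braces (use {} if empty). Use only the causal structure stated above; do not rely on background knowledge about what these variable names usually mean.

Variables eligible for adjustment (non-descendants of Adherence, excluding Adherence and Treatment): {AgeGroup, Comorbidity, Dosage}.
Backdoor paths from Adherence to Treatment:
  P1: Adherence <- Comorbidity -> Biomarker <- Dosage -> Treatment
  P2: Adherence <- Comorbidity -> Treatment
The empty set is not sufficient: P2 (Adherence <- Comorbidity -> Treatment) has no collider blocking it and no conditioned non-collider, so it is open.
Try {Comorbidity}:
  P1: blocked at fork node Comorbidity ∈ conditioning set.
  P2: blocked at fork node Comorbidity ∈ conditioning set.
{Comorbidity} contains no descendant of Adherence and blocks every backdoor path.
No other singleton works — e.g. {Dosage} leaves P2 open — so {Comorbidity} is the unique smallest valid adjustment set.

{Comorbidity}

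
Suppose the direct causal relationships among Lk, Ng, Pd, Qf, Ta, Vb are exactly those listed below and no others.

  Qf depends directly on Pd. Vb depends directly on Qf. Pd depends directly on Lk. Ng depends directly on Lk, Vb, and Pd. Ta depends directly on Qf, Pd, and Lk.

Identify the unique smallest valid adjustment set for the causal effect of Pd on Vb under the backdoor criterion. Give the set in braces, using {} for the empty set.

Variables eligible for adjustment (non-descendants of Pd, excluding Pd and Vb): {Lk}.
Backdoor paths from Pd to Vb:
  P1: Pd <- Lk -> Ta <- Qf -> Vb
  P2: Pd <- Lk -> Ng <- Vb
Each backdoor path contains an unconditioned collider, so every path is already blocked with the empty conditioning set:
  P1: blocked at collider Ta (neither it nor any descendant is in the conditioning set).
  P2: blocked at collider Ng (neither it nor any descendant is in the conditioning set).
The empty set is therefore the unique smallest valid set.

{}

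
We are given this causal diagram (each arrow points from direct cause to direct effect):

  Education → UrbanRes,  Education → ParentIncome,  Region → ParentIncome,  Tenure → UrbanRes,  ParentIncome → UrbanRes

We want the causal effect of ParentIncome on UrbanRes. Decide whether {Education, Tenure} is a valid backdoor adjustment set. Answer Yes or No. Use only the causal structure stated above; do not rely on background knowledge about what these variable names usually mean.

Backdoor paths from ParentIncome to UrbanRes (paths whose first edge points into ParentIncome):
  P1: ParentIncome <- Education -> UrbanRes
Condition 1 (no descendant of ParentIncome in the set): holds — descendants of ParentIncome are {UrbanRes}; none are in {Education, Tenure}.
Condition 2 (every backdoor path blocked by {Education, Tenure}):
  P1: blocked at fork node Education ∈ conditioning set.
{Education, Tenure} satisfies the backdoor criterion.

Yes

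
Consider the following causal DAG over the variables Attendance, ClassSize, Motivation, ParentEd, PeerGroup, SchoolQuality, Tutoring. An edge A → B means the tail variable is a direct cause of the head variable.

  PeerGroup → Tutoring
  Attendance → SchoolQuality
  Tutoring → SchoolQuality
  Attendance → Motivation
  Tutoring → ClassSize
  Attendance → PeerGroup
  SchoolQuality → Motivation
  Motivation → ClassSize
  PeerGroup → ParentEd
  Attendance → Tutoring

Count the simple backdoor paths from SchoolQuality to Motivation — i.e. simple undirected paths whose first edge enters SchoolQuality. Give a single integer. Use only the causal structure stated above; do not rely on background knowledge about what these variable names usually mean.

A backdoor path from SchoolQuality to Motivation is any simple undirected path whose first edge points into SchoolQuality (i.e. leaves SchoolQuality via a parent).
Parents of SchoolQuality: {Attendance, Tutoring}.
Enumerating:
  P1: SchoolQuality <- Attendance -> PeerGroup -> Tutoring -> ClassSize <- Motivation
  P2: SchoolQuality <- Attendance -> Tutoring -> ClassSize <- Motivation
  P3: SchoolQuality <- Attendance -> Motivation
  P4: SchoolQuality <- Tutoring <- Attendance -> Motivation
  P5: SchoolQuality <- Tutoring <- PeerGroup <- Attendance -> Motivation
  P6: SchoolQuality <- Tutoring -> ClassSize <- Motivation
That exhausts the simple backdoor paths. Count: 6.

6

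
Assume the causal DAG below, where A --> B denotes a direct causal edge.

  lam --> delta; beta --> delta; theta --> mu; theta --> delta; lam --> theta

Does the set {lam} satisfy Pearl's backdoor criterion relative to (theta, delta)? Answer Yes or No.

Backdoor paths from theta to delta (paths whose first edge points into theta):
  P1: theta <- lam -> delta
Condition 1 (no descendant of theta in the set): holds — descendants of theta are {delta, mu}; none are in {lam}.
Condition 2 (every backdoor path blocked by {lam}):
  P1: blocked at fork node lam ∈ conditioning set.
{lam} satisfies the backdoor criterion.

Yes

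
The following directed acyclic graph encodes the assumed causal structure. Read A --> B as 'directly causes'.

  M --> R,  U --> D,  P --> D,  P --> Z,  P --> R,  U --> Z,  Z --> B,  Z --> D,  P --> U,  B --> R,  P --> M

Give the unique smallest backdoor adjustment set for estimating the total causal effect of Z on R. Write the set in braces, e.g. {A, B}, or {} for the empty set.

{P}

Variables eligible for adjustment (non-descendants of Z, excluding Z and R): {M, P, U}.
Backdoor paths from Z to R:
  P1: Z <- P -> M -> R
  P2: Z <- P -> R
  P3: Z <- U <- P -> M -> R
  P4: Z <- U <- P -> R
  P5: Z <- U -> D <- P -> M -> R
  P6: Z <- U -> D <- P -> R
The empty set is not sufficient: P1 (Z <- P -> M -> R) has no collider blocking it and no conditioned non-collider, so it is open.
Try {P}:
  P1: blocked at fork node P ∈ conditioning set.
  P2: blocked at fork node P ∈ conditioning set.
  P3: blocked at fork node P ∈ conditioning set.
  P4: blocked at fork node P ∈ conditioning set.
  P5: blocked at collider D (neither it nor any descendant is in the conditioning set).
  P6: blocked at collider D (neither it nor any descendant is in the conditioning set).
{P} contains no descendant of Z and blocks every backdoor path.
No other singleton works — e.g. {U} leaves P1 open — so {P} is the unique smallest valid adjustment set.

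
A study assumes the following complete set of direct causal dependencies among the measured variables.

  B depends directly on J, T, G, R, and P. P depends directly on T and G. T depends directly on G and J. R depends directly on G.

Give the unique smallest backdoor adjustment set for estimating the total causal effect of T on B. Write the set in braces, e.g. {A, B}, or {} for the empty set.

Variables eligible for adjustment (non-descendants of T, excluding T and B): {G, J, R}.
Backdoor paths from T to B:
  P1: T <- J -> B
  P2: T <- G -> P -> B
  P3: T <- G -> R -> B
  P4: T <- G -> B
The empty set is not sufficient: P1 (T <- J -> B) has no collider blocking it and no conditioned non-collider, so it is open.
Try {G, J}:
  P1: blocked at fork node J ∈ conditioning set.
  P2: blocked at fork node G ∈ conditioning set.
  P3: blocked at fork node G ∈ conditioning set.
  P4: blocked at fork node G ∈ conditioning set.
{G, J} contains no descendant of T and blocks every backdoor path.
Every element of {G, J} is needed (dropping G leaves P2 open; dropping J leaves P1 open), so no proper subset is valid.
Among all size-2 subsets of the eligible variables, only {G, J} blocks every backdoor path, so it is the unique smallest valid adjustment set.

{G, J}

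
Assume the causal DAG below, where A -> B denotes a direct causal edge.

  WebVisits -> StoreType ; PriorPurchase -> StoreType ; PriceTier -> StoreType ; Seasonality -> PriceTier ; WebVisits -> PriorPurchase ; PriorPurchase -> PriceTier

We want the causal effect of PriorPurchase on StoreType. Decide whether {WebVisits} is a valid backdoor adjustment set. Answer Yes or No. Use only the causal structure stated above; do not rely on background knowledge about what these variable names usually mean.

Backdoor paths from PriorPurchase to StoreType (paths whose first edge points into PriorPurchase):
  P1: PriorPurchase <- WebVisits -> StoreType
Condition 1 (no descendant of PriorPurchase in the set): holds — descendants of PriorPurchase are {PriceTier, StoreType}; none are in {WebVisits}.
Condition 2 (every backdoor path blocked by {WebVisits}):
  P1: blocked at fork node WebVisits ∈ conditioning set.
{WebVisits} satisfies the backdoor criterion.

Yes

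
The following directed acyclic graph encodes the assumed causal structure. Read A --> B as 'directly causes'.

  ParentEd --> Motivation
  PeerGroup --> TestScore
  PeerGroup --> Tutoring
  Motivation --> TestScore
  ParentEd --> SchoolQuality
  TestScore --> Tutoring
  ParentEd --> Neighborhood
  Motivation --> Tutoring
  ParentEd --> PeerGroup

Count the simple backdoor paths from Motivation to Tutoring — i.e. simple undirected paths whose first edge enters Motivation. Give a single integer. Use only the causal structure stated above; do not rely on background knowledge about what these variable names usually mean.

A backdoor path from Motivation to Tutoring is any simple undirected path whose first edge points into Motivation (i.e. leaves Motivation via a parent).
Parents of Motivation: {ParentEd}.
Enumerating:
  P1: Motivation <- ParentEd -> PeerGroup -> TestScore -> Tutoring
  P2: Motivation <- ParentEd -> PeerGroup -> Tutoring
That exhausts the simple backdoor paths. Count: 2.

2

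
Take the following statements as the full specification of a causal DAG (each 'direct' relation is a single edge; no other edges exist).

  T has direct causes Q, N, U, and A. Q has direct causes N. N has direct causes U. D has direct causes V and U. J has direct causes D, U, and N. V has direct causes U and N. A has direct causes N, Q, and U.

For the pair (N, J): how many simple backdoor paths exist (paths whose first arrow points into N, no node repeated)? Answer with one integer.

3

A backdoor path from N to J is any simple undirected path whose first edge points into N (i.e. leaves N via a parent).
Parents of N: {U}.
Enumerating:
  P1: N <- U -> V -> D -> J
  P2: N <- U -> D -> J
  P3: N <- U -> J
That exhausts the simple backdoor paths. Count: 3.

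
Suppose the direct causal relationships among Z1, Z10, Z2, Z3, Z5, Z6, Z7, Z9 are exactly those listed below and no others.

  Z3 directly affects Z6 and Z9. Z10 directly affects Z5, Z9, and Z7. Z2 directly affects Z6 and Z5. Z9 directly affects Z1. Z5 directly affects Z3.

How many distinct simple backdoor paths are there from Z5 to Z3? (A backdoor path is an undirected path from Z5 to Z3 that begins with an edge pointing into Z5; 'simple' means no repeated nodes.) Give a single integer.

A backdoor path from Z5 to Z3 is any simple undirected path whose first edge points into Z5 (i.e. leaves Z5 via a parent).
Parents of Z5: {Z10, Z2}.
Enumerating:
  P1: Z5 <- Z2 -> Z6 <- Z3
  P2: Z5 <- Z10 -> Z9 <- Z3
That exhausts the simple backdoor paths. Count: 2.

2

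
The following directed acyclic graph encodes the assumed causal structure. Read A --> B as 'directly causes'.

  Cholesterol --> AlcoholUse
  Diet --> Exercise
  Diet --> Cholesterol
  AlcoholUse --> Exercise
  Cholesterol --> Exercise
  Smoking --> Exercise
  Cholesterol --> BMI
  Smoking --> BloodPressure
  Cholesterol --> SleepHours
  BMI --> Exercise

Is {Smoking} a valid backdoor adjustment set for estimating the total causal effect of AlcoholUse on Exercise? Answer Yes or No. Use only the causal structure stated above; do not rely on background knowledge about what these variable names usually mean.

No

Backdoor paths from AlcoholUse to Exercise (paths whose first edge points into AlcoholUse):
  P1: AlcoholUse <- Cholesterol <- Diet -> Exercise
  P2: AlcoholUse <- Cholesterol -> BMI -> Exercise
  P3: AlcoholUse <- Cholesterol -> Exercise
Condition 1 (no descendant of AlcoholUse in the set): holds — descendants of AlcoholUse are {Exercise}; none are in {Smoking}.
Condition 2 (every backdoor path blocked by {Smoking}):
  P1: open — no interior node is in the conditioning set.
  P2: open — no interior node is in the conditioning set.
  P3: open — no interior node is in the conditioning set.
{Smoking} does not satisfy the backdoor criterion.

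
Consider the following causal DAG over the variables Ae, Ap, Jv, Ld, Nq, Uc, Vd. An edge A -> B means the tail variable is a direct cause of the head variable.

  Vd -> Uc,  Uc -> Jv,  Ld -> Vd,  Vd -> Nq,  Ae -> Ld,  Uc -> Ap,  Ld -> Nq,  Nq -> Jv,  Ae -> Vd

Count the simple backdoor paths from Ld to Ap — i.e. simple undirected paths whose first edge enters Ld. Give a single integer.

2

A backdoor path from Ld to Ap is any simple undirected path whose first edge points into Ld (i.e. leaves Ld via a parent).
Parents of Ld: {Ae}.
Enumerating:
  P1: Ld <- Ae -> Vd -> Nq -> Jv <- Uc -> Ap
  P2: Ld <- Ae -> Vd -> Uc -> Ap
That exhausts the simple backdoor paths. Count: 2.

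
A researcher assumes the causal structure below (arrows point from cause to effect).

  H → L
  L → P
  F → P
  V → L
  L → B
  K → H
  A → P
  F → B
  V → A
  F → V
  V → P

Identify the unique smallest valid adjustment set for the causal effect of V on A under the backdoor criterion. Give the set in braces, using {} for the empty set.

Variables eligible for adjustment (non-descendants of V, excluding V and A): {F, H, K}.
Backdoor paths from V to A:
  P1: V <- F -> B <- L -> P <- A
  P2: V <- F -> P <- A
Each backdoor path contains an unconditioned collider, so every path is already blocked with the empty conditioning set:
  P1: blocked at collider B (neither it nor any descendant is in the conditioning set).
  P2: blocked at collider P (neither it nor any descendant is in the conditioning set).
The empty set is therefore the unique smallest valid set.

{}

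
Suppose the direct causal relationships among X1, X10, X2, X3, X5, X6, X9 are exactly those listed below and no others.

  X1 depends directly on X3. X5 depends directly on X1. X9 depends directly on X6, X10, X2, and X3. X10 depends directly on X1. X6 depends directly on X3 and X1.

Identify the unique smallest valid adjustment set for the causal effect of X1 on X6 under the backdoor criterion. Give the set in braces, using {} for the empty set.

{X3}

Variables eligible for adjustment (non-descendants of X1, excluding X1 and X6): {X2, X3}.
Backdoor paths from X1 to X6:
  P1: X1 <- X3 -> X6
  P2: X1 <- X3 -> X9 <- X6
The empty set is not sufficient: P1 (X1 <- X3 -> X6) has no collider blocking it and no conditioned non-collider, so it is open.
Try {X3}:
  P1: blocked at fork node X3 ∈ conditioning set.
  P2: blocked at fork node X3 ∈ conditioning set.
{X3} contains no descendant of X1 and blocks every backdoor path.
No other singleton works — e.g. {X2} leaves P1 open — so {X3} is the unique smallest valid adjustment set.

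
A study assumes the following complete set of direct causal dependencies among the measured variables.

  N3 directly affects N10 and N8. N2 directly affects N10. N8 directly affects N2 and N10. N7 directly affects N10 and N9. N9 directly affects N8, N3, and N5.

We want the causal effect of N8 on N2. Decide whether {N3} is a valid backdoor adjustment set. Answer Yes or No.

Backdoor paths from N8 to N2 (paths whose first edge points into N8):
  P1: N8 <- N9 <- N7 -> N10 <- N2
  P2: N8 <- N9 -> N3 -> N10 <- N2
  P3: N8 <- N3 <- N9 <- N7 -> N10 <- N2
  P4: N8 <- N3 -> N10 <- N2
Condition 1 (no descendant of N8 in the set): holds — descendants of N8 are {N10, N2}; none are in {N3}.
Condition 2 (every backdoor path blocked by {N3}):
  P1: blocked at collider N10 (neither it nor any descendant is in the conditioning set).
  P2: blocked at chain node N3 ∈ conditioning set.
  P3: blocked at chain node N3 ∈ conditioning set.
  P4: blocked at fork node N3 ∈ conditioning set.
{N3} satisfies the backdoor criterion.

Yes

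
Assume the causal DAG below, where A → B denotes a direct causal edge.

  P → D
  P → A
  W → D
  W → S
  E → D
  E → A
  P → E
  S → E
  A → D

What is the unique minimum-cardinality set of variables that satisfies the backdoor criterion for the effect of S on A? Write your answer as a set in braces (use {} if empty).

{}

Variables eligible for adjustment (non-descendants of S, excluding S and A): {P, W}.
Backdoor paths from S to A:
  P1: S <- W -> D <- P -> E -> A
  P2: S <- W -> D <- P -> A
  P3: S <- W -> D <- E <- P -> A
  P4: S <- W -> D <- E -> A
  P5: S <- W -> D <- A
Each backdoor path contains an unconditioned collider, so every path is already blocked with the empty conditioning set:
  P1: blocked at collider D (neither it nor any descendant is in the conditioning set).
  P2: blocked at collider D (neither it nor any descendant is in the conditioning set).
  P3: blocked at collider D (neither it nor any descendant is in the conditioning set).
  P4: blocked at collider D (neither it nor any descendant is in the conditioning set).
  P5: blocked at collider D (neither it nor any descendant is in the conditioning set).
The empty set is therefore the unique smallest valid set.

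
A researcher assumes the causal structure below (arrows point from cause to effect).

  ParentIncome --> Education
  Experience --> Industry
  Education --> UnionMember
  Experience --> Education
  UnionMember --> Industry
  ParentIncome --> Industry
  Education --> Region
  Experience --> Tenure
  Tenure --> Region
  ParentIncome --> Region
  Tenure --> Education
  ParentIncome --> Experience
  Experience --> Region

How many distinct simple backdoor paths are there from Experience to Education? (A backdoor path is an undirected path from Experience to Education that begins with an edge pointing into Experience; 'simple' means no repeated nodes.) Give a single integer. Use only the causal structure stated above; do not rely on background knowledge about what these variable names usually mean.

A backdoor path from Experience to Education is any simple undirected path whose first edge points into Experience (i.e. leaves Experience via a parent).
Parents of Experience: {ParentIncome}.
Enumerating:
  P1: Experience <- ParentIncome -> Education
  P2: Experience <- ParentIncome -> Region <- Tenure -> Education
  P3: Experience <- ParentIncome -> Region <- Education
  P4: Experience <- ParentIncome -> Industry <- UnionMember <- Education
That exhausts the simple backdoor paths. Count: 4.

4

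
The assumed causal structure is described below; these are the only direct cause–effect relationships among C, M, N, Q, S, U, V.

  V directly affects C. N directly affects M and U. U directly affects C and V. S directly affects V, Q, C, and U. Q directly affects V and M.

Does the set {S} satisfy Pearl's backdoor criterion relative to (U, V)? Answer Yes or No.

Yes

Backdoor paths from U to V (paths whose first edge points into U):
  P1: U <- S -> Q -> V
  P2: U <- S -> V
  P3: U <- S -> C <- V
  P4: U <- N -> M <- Q <- S -> V
  P5: U <- N -> M <- Q <- S -> C <- V
  P6: U <- N -> M <- Q -> V
Condition 1 (no descendant of U in the set): holds — descendants of U are {C, V}; none are in {S}.
Condition 2 (every backdoor path blocked by {S}):
  P1: blocked at fork node S ∈ conditioning set.
  P2: blocked at fork node S ∈ conditioning set.
  P3: blocked at fork node S ∈ conditioning set.
  P4: blocked at collider M (neither it nor any descendant is in the conditioning set).
  P5: blocked at collider M (neither it nor any descendant is in the conditioning set).
  P6: blocked at collider M (neither it nor any descendant is in the conditioning set).
{S} satisfies the backdoor criterion.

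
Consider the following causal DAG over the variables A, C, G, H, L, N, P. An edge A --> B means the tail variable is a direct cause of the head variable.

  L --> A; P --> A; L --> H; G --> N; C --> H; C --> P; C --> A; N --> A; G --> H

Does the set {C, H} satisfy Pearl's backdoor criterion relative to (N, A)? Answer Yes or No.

No

Backdoor paths from N to A (paths whose first edge points into N):
  P1: N <- G -> H <- C -> P -> A
  P2: N <- G -> H <- C -> A
  P3: N <- G -> H <- L -> A
Condition 1 (no descendant of N in the set): holds — descendants of N are {A}; none are in {C, H}.
Condition 2 (every backdoor path blocked by {C, H}):
  P1: blocked at fork node C ∈ conditioning set.
  P2: blocked at fork node C ∈ conditioning set.
  P3: open — collider(s) H are conditioned on (or have a conditioned descendant) and no non-collider on the path is in the set.
{C, H} does not satisfy the backdoor criterion.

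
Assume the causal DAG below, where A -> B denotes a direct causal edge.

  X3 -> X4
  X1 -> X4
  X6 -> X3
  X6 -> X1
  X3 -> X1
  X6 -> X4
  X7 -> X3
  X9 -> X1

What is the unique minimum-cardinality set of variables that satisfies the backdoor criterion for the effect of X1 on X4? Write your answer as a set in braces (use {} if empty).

Variables eligible for adjustment (non-descendants of X1, excluding X1 and X4): {X3, X6, X7, X9}.
Backdoor paths from X1 to X4:
  P1: X1 <- X6 -> X3 -> X4
  P2: X1 <- X6 -> X4
  P3: X1 <- X3 <- X6 -> X4
  P4: X1 <- X3 -> X4
The empty set is not sufficient: P1 (X1 <- X6 -> X3 -> X4) has no collider blocking it and no conditioned non-collider, so it is open.
Try {X3, X6}:
  P1: blocked at fork node X6 ∈ conditioning set.
  P2: blocked at fork node X6 ∈ conditioning set.
  P3: blocked at chain node X3 ∈ conditioning set.
  P4: blocked at fork node X3 ∈ conditioning set.
{X3, X6} contains no descendant of X1 and blocks every backdoor path.
Every element of {X3, X6} is needed (dropping X3 leaves P4 open; dropping X6 leaves P2 open), so no proper subset is valid.
Among all size-2 subsets of the eligible variables, only {X3, X6} blocks every backdoor path, so it is the unique smallest valid adjustment set.

{X3, X6}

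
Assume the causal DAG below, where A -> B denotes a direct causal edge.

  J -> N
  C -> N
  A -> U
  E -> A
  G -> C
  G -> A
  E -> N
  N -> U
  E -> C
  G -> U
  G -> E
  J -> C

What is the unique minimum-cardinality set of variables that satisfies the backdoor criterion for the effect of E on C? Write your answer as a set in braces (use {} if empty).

Variables eligible for adjustment (non-descendants of E, excluding E and C): {G, J}.
Backdoor paths from E to C:
  P1: E <- G -> C
  P2: E <- G -> A -> U <- N <- J -> C
  P3: E <- G -> A -> U <- N <- C
  P4: E <- G -> U <- N <- J -> C
  P5: E <- G -> U <- N <- C
The empty set is not sufficient: P1 (E <- G -> C) has no collider blocking it and no conditioned non-collider, so it is open.
Try {G}:
  P1: blocked at fork node G ∈ conditioning set.
  P2: blocked at fork node G ∈ conditioning set.
  P3: blocked at fork node G ∈ conditioning set.
  P4: blocked at fork node G ∈ conditioning set.
  P5: blocked at fork node G ∈ conditioning set.
{G} contains no descendant of E and blocks every backdoor path.
No other singleton works — e.g. {J} leaves P1 open — so {G} is the unique smallest valid adjustment set.

{G}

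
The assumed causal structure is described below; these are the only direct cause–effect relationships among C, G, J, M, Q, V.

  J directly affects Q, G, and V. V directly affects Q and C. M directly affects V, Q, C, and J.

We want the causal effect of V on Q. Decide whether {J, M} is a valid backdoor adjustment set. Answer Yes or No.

Backdoor paths from V to Q (paths whose first edge points into V):
  P1: V <- M -> J -> Q
  P2: V <- M -> Q
  P3: V <- J <- M -> Q
  P4: V <- J -> Q
Condition 1 (no descendant of V in the set): holds — descendants of V are {C, Q}; none are in {J, M}.
Condition 2 (every backdoor path blocked by {J, M}):
  P1: blocked at fork node M ∈ conditioning set.
  P2: blocked at fork node M ∈ conditioning set.
  P3: blocked at chain node J ∈ conditioning set.
  P4: blocked at fork node J ∈ conditioning set.
{J, M} satisfies the backdoor criterion.

Yes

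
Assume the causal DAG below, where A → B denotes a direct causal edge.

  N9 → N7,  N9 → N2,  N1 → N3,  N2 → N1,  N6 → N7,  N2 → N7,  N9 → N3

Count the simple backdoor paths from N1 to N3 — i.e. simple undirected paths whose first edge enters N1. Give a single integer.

2

A backdoor path from N1 to N3 is any simple undirected path whose first edge points into N1 (i.e. leaves N1 via a parent).
Parents of N1: {N2}.
Enumerating:
  P1: N1 <- N2 <- N9 -> N3
  P2: N1 <- N2 -> N7 <- N9 -> N3
That exhausts the simple backdoor paths. Count: 2.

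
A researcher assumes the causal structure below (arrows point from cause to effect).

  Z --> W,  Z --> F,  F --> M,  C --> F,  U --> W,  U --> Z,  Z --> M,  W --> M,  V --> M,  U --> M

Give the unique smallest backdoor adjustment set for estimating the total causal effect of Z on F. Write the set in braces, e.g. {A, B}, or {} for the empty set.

Variables eligible for adjustment (non-descendants of Z, excluding Z and F): {C, U, V}.
Backdoor paths from Z to F:
  P1: Z <- U -> W -> M <- F
  P2: Z <- U -> M <- F
Each backdoor path contains an unconditioned collider, so every path is already blocked with the empty conditioning set:
  P1: blocked at collider M (neither it nor any descendant is in the conditioning set).
  P2: blocked at collider M (neither it nor any descendant is in the conditioning set).
The empty set is therefore the unique smallest valid set.

{}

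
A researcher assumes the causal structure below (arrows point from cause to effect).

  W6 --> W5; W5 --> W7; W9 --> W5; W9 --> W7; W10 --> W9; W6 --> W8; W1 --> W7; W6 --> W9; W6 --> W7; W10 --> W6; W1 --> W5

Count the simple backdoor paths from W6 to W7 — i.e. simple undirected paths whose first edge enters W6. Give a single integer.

A backdoor path from W6 to W7 is any simple undirected path whose first edge points into W6 (i.e. leaves W6 via a parent).
Parents of W6: {W10}.
Enumerating:
  P1: W6 <- W10 -> W9 -> W5 <- W1 -> W7
  P2: W6 <- W10 -> W9 -> W5 -> W7
  P3: W6 <- W10 -> W9 -> W7
That exhausts the simple backdoor paths. Count: 3.

3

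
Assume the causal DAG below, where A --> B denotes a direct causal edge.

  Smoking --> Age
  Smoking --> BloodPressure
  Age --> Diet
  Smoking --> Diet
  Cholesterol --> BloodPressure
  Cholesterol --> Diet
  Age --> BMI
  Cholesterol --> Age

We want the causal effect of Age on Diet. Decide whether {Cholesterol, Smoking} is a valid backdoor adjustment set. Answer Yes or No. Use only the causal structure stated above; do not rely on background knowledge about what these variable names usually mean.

Backdoor paths from Age to Diet (paths whose first edge points into Age):
  P1: Age <- Cholesterol -> Diet
  P2: Age <- Cholesterol -> BloodPressure <- Smoking -> Diet
  P3: Age <- Smoking -> Diet
  P4: Age <- Smoking -> BloodPressure <- Cholesterol -> Diet
Condition 1 (no descendant of Age in the set): holds — descendants of Age are {BMI, Diet}; none are in {Cholesterol, Smoking}.
Condition 2 (every backdoor path blocked by {Cholesterol, Smoking}):
  P1: blocked at fork node Cholesterol ∈ conditioning set.
  P2: blocked at fork node Cholesterol ∈ conditioning set.
  P3: blocked at fork node Smoking ∈ conditioning set.
  P4: blocked at fork node Smoking ∈ conditioning set.
{Cholesterol, Smoking} satisfies the backdoor criterion.

Yes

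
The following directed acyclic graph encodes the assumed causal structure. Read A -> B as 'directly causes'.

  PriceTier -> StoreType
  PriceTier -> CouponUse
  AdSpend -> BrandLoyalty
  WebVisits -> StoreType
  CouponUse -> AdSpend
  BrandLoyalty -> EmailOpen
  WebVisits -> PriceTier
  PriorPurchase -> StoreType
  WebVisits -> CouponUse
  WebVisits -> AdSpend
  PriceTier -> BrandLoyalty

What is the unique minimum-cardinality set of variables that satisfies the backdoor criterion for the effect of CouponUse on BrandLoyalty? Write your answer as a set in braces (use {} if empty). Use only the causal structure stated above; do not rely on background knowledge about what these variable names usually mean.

{PriceTier, WebVisits}

Variables eligible for adjustment (non-descendants of CouponUse, excluding CouponUse and BrandLoyalty): {PriceTier, PriorPurchase, StoreType, WebVisits}.
Backdoor paths from CouponUse to BrandLoyalty:
  P1: CouponUse <- WebVisits -> PriceTier -> BrandLoyalty
  P2: CouponUse <- WebVisits -> AdSpend -> BrandLoyalty
  P3: CouponUse <- WebVisits -> StoreType <- PriceTier -> BrandLoyalty
  P4: CouponUse <- PriceTier <- WebVisits -> AdSpend -> BrandLoyalty
  P5: CouponUse <- PriceTier -> StoreType <- WebVisits -> AdSpend -> BrandLoyalty
  P6: CouponUse <- PriceTier -> BrandLoyalty
The empty set is not sufficient: P1 (CouponUse <- WebVisits -> PriceTier -> BrandLoyalty) has no collider blocking it and no conditioned non-collider, so it is open.
Try {PriceTier, WebVisits}:
  P1: blocked at fork node WebVisits ∈ conditioning set.
  P2: blocked at fork node WebVisits ∈ conditioning set.
  P3: blocked at fork node WebVisits ∈ conditioning set.
  P4: blocked at chain node PriceTier ∈ conditioning set.
  P5: blocked at fork node PriceTier ∈ conditioning set.
  P6: blocked at fork node PriceTier ∈ conditioning set.
{PriceTier, WebVisits} contains no descendant of CouponUse and blocks every backdoor path.
Every element of {PriceTier, WebVisits} is needed (dropping PriceTier leaves P6 open; dropping WebVisits leaves P2 open), so no proper subset is valid.
Among all size-2 subsets of the eligible variables, only {PriceTier, WebVisits} blocks every backdoor path, so it is the unique smallest valid adjustment set.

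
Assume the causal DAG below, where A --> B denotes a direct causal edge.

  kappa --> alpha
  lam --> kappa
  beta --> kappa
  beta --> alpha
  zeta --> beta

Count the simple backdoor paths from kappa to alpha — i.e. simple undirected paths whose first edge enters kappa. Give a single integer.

1

A backdoor path from kappa to alpha is any simple undirected path whose first edge points into kappa (i.e. leaves kappa via a parent).
Parents of kappa: {beta, lam}.
Enumerating:
  P1: kappa <- beta -> alpha
That exhausts the simple backdoor paths. Count: 1.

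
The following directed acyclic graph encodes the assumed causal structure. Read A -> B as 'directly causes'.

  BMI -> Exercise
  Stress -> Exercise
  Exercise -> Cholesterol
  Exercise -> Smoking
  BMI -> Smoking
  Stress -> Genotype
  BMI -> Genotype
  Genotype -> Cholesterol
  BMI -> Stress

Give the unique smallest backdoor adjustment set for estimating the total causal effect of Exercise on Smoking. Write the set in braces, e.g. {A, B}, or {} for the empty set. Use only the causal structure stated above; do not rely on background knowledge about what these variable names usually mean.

Variables eligible for adjustment (non-descendants of Exercise, excluding Exercise and Smoking): {BMI, Genotype, Stress}.
Backdoor paths from Exercise to Smoking:
  P1: Exercise <- BMI -> Smoking
  P2: Exercise <- Stress <- BMI -> Smoking
  P3: Exercise <- Stress -> Genotype <- BMI -> Smoking
The empty set is not sufficient: P1 (Exercise <- BMI -> Smoking) has no collider blocking it and no conditioned non-collider, so it is open.
Try {BMI}:
  P1: blocked at fork node BMI ∈ conditioning set.
  P2: blocked at fork node BMI ∈ conditioning set.
  P3: blocked at collider Genotype (neither it nor any descendant is in the conditioning set).
{BMI} contains no descendant of Exercise and blocks every backdoor path.
No other singleton works — e.g. {Stress} leaves P1 open — so {BMI} is the unique smallest valid adjustment set.

{BMI}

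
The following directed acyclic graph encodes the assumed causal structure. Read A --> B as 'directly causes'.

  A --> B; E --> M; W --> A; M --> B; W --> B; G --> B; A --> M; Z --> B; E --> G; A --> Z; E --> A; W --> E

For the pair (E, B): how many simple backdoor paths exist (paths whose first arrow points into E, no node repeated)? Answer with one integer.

A backdoor path from E to B is any simple undirected path whose first edge points into E (i.e. leaves E via a parent).
Parents of E: {W}.
Enumerating:
  P1: E <- W -> A -> M -> B
  P2: E <- W -> A -> Z -> B
  P3: E <- W -> A -> B
  P4: E <- W -> B
That exhausts the simple backdoor paths. Count: 4.

4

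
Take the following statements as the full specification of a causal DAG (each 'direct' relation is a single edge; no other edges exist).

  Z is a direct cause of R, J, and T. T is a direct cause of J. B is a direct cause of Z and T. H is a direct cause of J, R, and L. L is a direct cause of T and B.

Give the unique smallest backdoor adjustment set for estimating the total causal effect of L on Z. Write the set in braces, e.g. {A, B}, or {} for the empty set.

Variables eligible for adjustment (non-descendants of L, excluding L and Z): {H}.
Backdoor paths from L to Z:
  P1: L <- H -> J <- Z
  P2: L <- H -> J <- T <- B -> Z
  P3: L <- H -> J <- T <- Z
  P4: L <- H -> R <- Z
Each backdoor path contains an unconditioned collider, so every path is already blocked with the empty conditioning set:
  P1: blocked at collider J (neither it nor any descendant is in the conditioning set).
  P2: blocked at collider J (neither it nor any descendant is in the conditioning set).
  P3: blocked at collider J (neither it nor any descendant is in the conditioning set).
  P4: blocked at collider R (neither it nor any descendant is in the conditioning set).
The empty set is therefore the unique smallest valid set.

{}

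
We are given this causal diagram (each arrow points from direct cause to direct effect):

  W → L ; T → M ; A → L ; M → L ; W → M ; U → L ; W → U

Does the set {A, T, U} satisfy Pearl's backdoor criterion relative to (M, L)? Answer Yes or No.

Backdoor paths from M to L (paths whose first edge points into M):
  P1: M <- W -> U -> L
  P2: M <- W -> L
Condition 1 (no descendant of M in the set): holds — descendants of M are {L}; none are in {A, T, U}.
Condition 2 (every backdoor path blocked by {A, T, U}):
  P1: blocked at chain node U ∈ conditioning set.
  P2: open — no interior node is in the conditioning set.
{A, T, U} does not satisfy the backdoor criterion.

No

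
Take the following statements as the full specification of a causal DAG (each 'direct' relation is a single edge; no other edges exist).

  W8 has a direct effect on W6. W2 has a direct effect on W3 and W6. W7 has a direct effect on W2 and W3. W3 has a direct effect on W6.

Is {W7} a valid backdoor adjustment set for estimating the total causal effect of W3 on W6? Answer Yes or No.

No

Backdoor paths from W3 to W6 (paths whose first edge points into W3):
  P1: W3 <- W7 -> W2 -> W6
  P2: W3 <- W2 -> W6
Condition 1 (no descendant of W3 in the set): holds — descendants of W3 are {W6}; none are in {W7}.
Condition 2 (every backdoor path blocked by {W7}):
  P1: blocked at fork node W7 ∈ conditioning set.
  P2: open — no interior node is in the conditioning set.
{W7} does not satisfy the backdoor criterion.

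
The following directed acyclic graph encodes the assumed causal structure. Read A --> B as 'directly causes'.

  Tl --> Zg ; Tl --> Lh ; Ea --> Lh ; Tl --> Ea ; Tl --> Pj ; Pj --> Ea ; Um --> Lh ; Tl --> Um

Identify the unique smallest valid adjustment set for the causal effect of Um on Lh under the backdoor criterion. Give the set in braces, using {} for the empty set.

Variables eligible for adjustment (non-descendants of Um, excluding Um and Lh): {Ea, Pj, Tl, Zg}.
Backdoor paths from Um to Lh:
  P1: Um <- Tl -> Pj -> Ea -> Lh
  P2: Um <- Tl -> Ea -> Lh
  P3: Um <- Tl -> Lh
The empty set is not sufficient: P1 (Um <- Tl -> Pj -> Ea -> Lh) has no collider blocking it and no conditioned non-collider, so it is open.
Try {Tl}:
  P1: blocked at fork node Tl ∈ conditioning set.
  P2: blocked at fork node Tl ∈ conditioning set.
  P3: blocked at fork node Tl ∈ conditioning set.
{Tl} contains no descendant of Um and blocks every backdoor path.
No other singleton works — e.g. {Pj} leaves P2 open — so {Tl} is the unique smallest valid adjustment set.

{Tl}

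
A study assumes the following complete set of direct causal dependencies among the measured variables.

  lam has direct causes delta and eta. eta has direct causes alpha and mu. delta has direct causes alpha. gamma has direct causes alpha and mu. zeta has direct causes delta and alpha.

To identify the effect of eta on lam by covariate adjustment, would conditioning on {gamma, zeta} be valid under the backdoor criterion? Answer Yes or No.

Backdoor paths from eta to lam (paths whose first edge points into eta):
  P1: eta <- alpha -> delta -> lam
  P2: eta <- alpha -> zeta <- delta -> lam
  P3: eta <- mu -> gamma <- alpha -> delta -> lam
  P4: eta <- mu -> gamma <- alpha -> zeta <- delta -> lam
Condition 1 (no descendant of eta in the set): holds — descendants of eta are {lam}; none are in {gamma, zeta}.
Condition 2 (every backdoor path blocked by {gamma, zeta}):
  P1: open — no interior node is in the conditioning set.
  P2: open — collider(s) zeta are conditioned on (or have a conditioned descendant) and no non-collider on the path is in the set.
  P3: open — collider(s) gamma are conditioned on (or have a conditioned descendant) and no non-collider on the path is in the set.
  P4: open — collider(s) gamma, zeta are conditioned on (or have a conditioned descendant) and no non-collider on the path is in the set.
{gamma, zeta} does not satisfy the backdoor criterion.

No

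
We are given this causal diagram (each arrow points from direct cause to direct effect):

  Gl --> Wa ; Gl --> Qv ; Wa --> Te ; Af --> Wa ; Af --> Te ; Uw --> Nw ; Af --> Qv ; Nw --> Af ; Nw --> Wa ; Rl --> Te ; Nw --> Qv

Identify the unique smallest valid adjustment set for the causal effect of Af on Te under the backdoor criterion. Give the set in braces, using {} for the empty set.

Variables eligible for adjustment (non-descendants of Af, excluding Af and Te): {Gl, Nw, Rl, Uw}.
Backdoor paths from Af to Te:
  P1: Af <- Nw -> Wa -> Te
  P2: Af <- Nw -> Qv <- Gl -> Wa -> Te
The empty set is not sufficient: P1 (Af <- Nw -> Wa -> Te) has no collider blocking it and no conditioned non-collider, so it is open.
Try {Nw}:
  P1: blocked at fork node Nw ∈ conditioning set.
  P2: blocked at fork node Nw ∈ conditioning set.
{Nw} contains no descendant of Af and blocks every backdoor path.
No other singleton works — e.g. {Uw} leaves P1 open — so {Nw} is the unique smallest valid adjustment set.

{Nw}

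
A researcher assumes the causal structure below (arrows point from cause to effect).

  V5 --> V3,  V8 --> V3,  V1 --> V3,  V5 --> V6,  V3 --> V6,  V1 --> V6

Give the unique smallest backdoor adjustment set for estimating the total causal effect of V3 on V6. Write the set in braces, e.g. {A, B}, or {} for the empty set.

Variables eligible for adjustment (non-descendants of V3, excluding V3 and V6): {V1, V5, V8}.
Backdoor paths from V3 to V6:
  P1: V3 <- V5 -> V6
  P2: V3 <- V1 -> V6
The empty set is not sufficient: P1 (V3 <- V5 -> V6) has no collider blocking it and no conditioned non-collider, so it is open.
Try {V1, V5}:
  P1: blocked at fork node V5 ∈ conditioning set.
  P2: blocked at fork node V1 ∈ conditioning set.
{V1, V5} contains no descendant of V3 and blocks every backdoor path.
Every element of {V1, V5} is needed (dropping V1 leaves P2 open; dropping V5 leaves P1 open), so no proper subset is valid.
Among all size-2 subsets of the eligible variables, only {V1, V5} blocks every backdoor path, so it is the unique smallest valid adjustment set.

{V1, V5}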